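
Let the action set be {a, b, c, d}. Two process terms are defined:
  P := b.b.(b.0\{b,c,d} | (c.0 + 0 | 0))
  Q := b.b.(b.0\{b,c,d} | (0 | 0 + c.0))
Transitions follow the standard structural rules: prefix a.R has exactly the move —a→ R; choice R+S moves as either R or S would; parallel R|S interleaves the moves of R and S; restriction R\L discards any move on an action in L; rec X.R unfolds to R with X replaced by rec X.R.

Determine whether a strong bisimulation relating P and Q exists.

bisimilar

P's transition system — 6 states:
  p0 = b.b.(b.0\{b,c,d} | (c.0 + 0 | 0)) :: ··b··> p1
  p1 = b.(b.0\{b,c,d} | (c.0 + 0 | 0)) :: ··b··> p2
  p2 = b.0\{b,c,d} | (c.0 + 0 | 0) :: ··b··> p3, ··c··> p4
  p3 = 0\{b,c,d} | (c.0 + 0 | 0) :: ··c··> p5
  p4 = b.0\{b,c,d} | 0 :: ··b··> p5
  p5 = 0\{b,c,d} | 0 :: ∅
Q's transition system — 6 states:
  q0 = b.b.(b.0\{b,c,d} | (0 | 0 + c.0)) :: ··b··> q1
  q1 = b.(b.0\{b,c,d} | (0 | 0 + c.0)) :: ··b··> q2
  q2 = b.0\{b,c,d} | (0 | 0 + c.0) :: ··b··> q3, ··c··> q4
  q3 = 0\{b,c,d} | (0 | 0 + c.0) :: ··c··> q5
  q4 = b.0\{b,c,d} | 0 :: ··b··> q5
  q5 = 0\{b,c,d} | 0 :: ∅
Coarsest stable partition (strong bisimilarity classes):
  B0 = {p0, q0}
  B1 = {p1, q1}
  B2 = {p2, q2}
  B3 = {p4, q4}
  B4 = {p5, q5}
  B5 = {p3, q3}
p0 ∈ B0, q0 ∈ B0 → same block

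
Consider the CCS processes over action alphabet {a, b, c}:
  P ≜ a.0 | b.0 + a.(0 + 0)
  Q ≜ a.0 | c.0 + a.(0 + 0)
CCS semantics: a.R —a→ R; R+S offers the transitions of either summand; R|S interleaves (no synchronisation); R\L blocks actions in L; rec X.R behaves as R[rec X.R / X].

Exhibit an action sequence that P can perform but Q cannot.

P's transition system — 5 states:
  s0 = a.0 | b.0 + a.(0 + 0) → ··a··> s1, ··a··> s2, ··b··> s3
  s1 = 0 + 0 → ·
  s2 = 0 | b.0 → ··b··> s4
  s3 = a.0 | 0 → ··a··> s4
  s4 = 0 | 0 → ·
Q's transition system — 5 states:
  t0 = a.0 | c.0 + a.(0 + 0) → ··a··> t1, ··a··> t2, ··c··> t3
  t1 = 0 + 0 → ·
  t2 = 0 | c.0 → ··c··> t4
  t3 = a.0 | 0 → ··a··> t4
  t4 = 0 | 0 → ·
Executing b from P (initial set {s0}):
  after b @ step 1: {s3}
  P completes σ.
Executing b from Q (initial set {t0}):
  after b @ step 1: ∅  — Q cannot continue

b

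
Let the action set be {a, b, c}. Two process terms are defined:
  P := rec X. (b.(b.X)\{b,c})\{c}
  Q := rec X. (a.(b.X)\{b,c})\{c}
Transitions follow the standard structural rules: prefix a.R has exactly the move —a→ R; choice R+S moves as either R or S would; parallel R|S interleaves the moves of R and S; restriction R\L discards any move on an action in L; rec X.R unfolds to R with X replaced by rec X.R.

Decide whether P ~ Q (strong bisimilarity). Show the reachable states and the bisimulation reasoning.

Reachable graph of P (2 states):
  m0 = rec X. (b.(b.X)\{b,c})\{c} has moves —b→ m1
  m1 = (b.(rec X. (b.(b.X)\{b,c})\{c}))\{b,c}\{c} has moves stopped
Reachable graph of Q (2 states):
  n0 = rec X. (a.(b.X)\{b,c})\{c} has moves —a→ n1
  n1 = (b.(rec X. (a.(b.X)\{b,c})\{c}))\{b,c}\{c} has moves stopped
Bisimilarity quotient blocks:
  B0 = {m0}
  B1 = {m1, n1}
  B2 = {n0}
m0 ∈ B0, n0 ∈ B2 → different blocks

NO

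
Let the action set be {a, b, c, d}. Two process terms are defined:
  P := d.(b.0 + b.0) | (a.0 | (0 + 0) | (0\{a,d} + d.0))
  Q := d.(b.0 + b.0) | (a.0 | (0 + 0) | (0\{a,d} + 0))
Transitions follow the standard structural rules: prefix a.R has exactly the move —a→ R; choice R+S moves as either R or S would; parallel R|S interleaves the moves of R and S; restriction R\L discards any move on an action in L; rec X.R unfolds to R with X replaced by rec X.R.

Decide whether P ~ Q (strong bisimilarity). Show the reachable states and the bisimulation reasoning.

not bisimilar

Reachable graph of P (12 states):
  m0 = d.(b.0 + b.0) | (a.0 | (0 + 0) | (0\{a,d} + d.0)) | ··a··> m1, ··d··> m2, ··d··> m3
  m1 = d.(b.0 + b.0) | (0 | (0 + 0) | (0\{a,d} + d.0)) | ··d··> m4, ··d··> m5
  m2 = (b.0 + b.0) | (a.0 | (0 + 0) | (0\{a,d} + d.0)) | ··a··> m4, ··b··> m6, ··d··> m7
  m3 = d.(b.0 + b.0) | (a.0 | (0 + 0) | 0) | ··a··> m5, ··d··> m7
  m4 = (b.0 + b.0) | (0 | (0 + 0) | (0\{a,d} + d.0)) | ··b··> m8, ··d··> m9
  m5 = d.(b.0 + b.0) | (0 | (0 + 0) | 0) | ··d··> m9
  m6 = 0 | (a.0 | (0 + 0) | (0\{a,d} + d.0)) | ··a··> m8, ··d··> m10
  m7 = (b.0 + b.0) | (a.0 | (0 + 0) | 0) | ··a··> m9, ··b··> m10
  m8 = 0 | (0 | (0 + 0) | (0\{a,d} + d.0)) | ··d··> m11
  m9 = (b.0 + b.0) | (0 | (0 + 0) | 0) | ··b··> m11
  m10 = 0 | (a.0 | (0 + 0) | 0) | ··a··> m11
  m11 = 0 | (0 | (0 + 0) | 0) | deadlocked
Reachable graph of Q (6 states):
  n0 = d.(b.0 + b.0) | (a.0 | (0 + 0) | (0\{a,d} + 0)) | ··a··> n1, ··d··> n2
  n1 = d.(b.0 + b.0) | (0 | (0 + 0) | (0\{a,d} + 0)) | ··d··> n3
  n2 = (b.0 + b.0) | (a.0 | (0 + 0) | (0\{a,d} + 0)) | ··a··> n3, ··b··> n4
  n3 = (b.0 + b.0) | (0 | (0 + 0) | (0\{a,d} + 0)) | ··b··> n5
  n4 = 0 | (a.0 | (0 + 0) | (0\{a,d} + 0)) | ··a··> n5
  n5 = 0 | (0 | (0 + 0) | (0\{a,d} + 0)) | deadlocked
Coarsest stable partition (strong bisimilarity classes):
  B0 = {m0}
  B1 = {m3, n0}
  B2 = {m7, n2}
  B3 = {m10, n4}
  B4 = {m11, n5}
  B5 = {m9, n3}
  B6 = {m5, n1}
  B7 = {m1}
  B8 = {m4}
  B9 = {m8}
  B10 = {m2}
  B11 = {m6}
m0 ∈ B0, n0 ∈ B1 → different blocks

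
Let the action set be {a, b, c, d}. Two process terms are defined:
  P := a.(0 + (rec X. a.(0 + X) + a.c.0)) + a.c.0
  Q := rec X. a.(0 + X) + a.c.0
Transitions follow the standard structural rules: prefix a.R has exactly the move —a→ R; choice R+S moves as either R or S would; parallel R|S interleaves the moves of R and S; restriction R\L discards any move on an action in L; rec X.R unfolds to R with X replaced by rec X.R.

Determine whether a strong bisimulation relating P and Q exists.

P ~ Q

LTS(P): 4 reachable states
  m0 = a.(0 + (rec X. a.(0 + X) + a.c.0)) + a.c.0 ⊢ ··a··> m1, ··a··> m2
  m1 = 0 + (rec X. a.(0 + X) + a.c.0) ⊢ ··a··> m1, ··a··> m2
  m2 = c.0 ⊢ ··c··> m3
  m3 = 0 ⊢ ∅
LTS(Q): 4 reachable states
  n0 = rec X. a.(0 + X) + a.c.0 ⊢ ··a··> n1, ··a··> n2
  n1 = 0 + (rec X. a.(0 + X) + a.c.0) ⊢ ··a··> n1, ··a··> n2
  n2 = c.0 ⊢ ··c··> n3
  n3 = 0 ⊢ ∅
Coarsest stable partition (strong bisimilarity classes):
  B0 = {m0, m1, n0, n1}
  B1 = {m2, n2}
  B2 = {m3, n3}
m0 ∈ B0, n0 ∈ B0 → same block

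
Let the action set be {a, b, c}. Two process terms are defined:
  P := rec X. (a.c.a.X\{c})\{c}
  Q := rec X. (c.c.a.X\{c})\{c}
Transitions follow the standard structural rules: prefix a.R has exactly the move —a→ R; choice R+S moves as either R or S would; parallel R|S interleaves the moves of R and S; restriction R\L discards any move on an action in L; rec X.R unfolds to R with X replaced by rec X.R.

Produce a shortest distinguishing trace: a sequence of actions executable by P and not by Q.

a

Reachable graph of P (2 states):
  u0 = rec X. (a.c.a.X\{c})\{c} → =a=> u1
  u1 = (c.a.(rec X. (a.c.a.X\{c})\{c})\{c})\{c} → (no moves)
Reachable graph of Q (1 states):
  v0 = rec X. (c.c.a.X\{c})\{c} → (no moves)
Trace ⟨a⟩ through P, begin at {u0}:
  [1] a ⇒ {u1}
  P completes σ.
Trace ⟨a⟩ through Q, begin at {v0}:
  [1] a ⇒ ∅  — Q cannot continue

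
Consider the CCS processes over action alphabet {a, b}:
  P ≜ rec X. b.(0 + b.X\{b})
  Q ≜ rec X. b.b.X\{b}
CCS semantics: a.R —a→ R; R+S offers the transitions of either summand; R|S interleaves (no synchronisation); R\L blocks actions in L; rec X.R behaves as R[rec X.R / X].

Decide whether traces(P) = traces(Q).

P's transition system — 3 states:
  m0 = rec X. b.(0 + b.X\{b}) has moves --b--▸ m1
  m1 = 0 + b.(rec X. b.(0 + b.X\{b}))\{b} has moves --b--▸ m2
  m2 = (rec X. b.(0 + b.X\{b}))\{b} has moves deadlocked
Q's transition system — 3 states:
  n0 = rec X. b.b.X\{b} has moves --b--▸ n1
  n1 = b.(rec X. b.b.X\{b})\{b} has moves --b--▸ n2
  n2 = (rec X. b.b.X\{b})\{b} has moves deadlocked
Bisimilarity quotient blocks:
  B0 = {m0, n0}
  B1 = {m1, n1}
  B2 = {m2, n2}
m0 ∈ B0, n0 ∈ B0 → same block
Bisimilar ⇒ trace-equivalent.

trace-equivalent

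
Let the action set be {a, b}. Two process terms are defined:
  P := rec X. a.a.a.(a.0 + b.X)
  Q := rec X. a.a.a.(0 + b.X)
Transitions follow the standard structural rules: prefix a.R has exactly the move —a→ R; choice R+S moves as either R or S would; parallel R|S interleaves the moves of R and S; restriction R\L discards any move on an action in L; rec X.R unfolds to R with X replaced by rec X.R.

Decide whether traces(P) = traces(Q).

trace-distinct — witness ⟨aaaa⟩

P's transition system — 5 states:
  u0 = rec X. a.a.a.(a.0 + b.X) | =a=> u1
  u1 = a.a.(a.0 + b.(rec X. a.a.a.(a.0 + b.X))) | =a=> u2
  u2 = a.(a.0 + b.(rec X. a.a.a.(a.0 + b.X))) | =a=> u3
  u3 = a.0 + b.(rec X. a.a.a.(a.0 + b.X)) | =a=> u4, =b=> u0
  u4 = 0 | stopped
Q's transition system — 4 states:
  v0 = rec X. a.a.a.(0 + b.X) | =a=> v1
  v1 = a.a.(0 + b.(rec X. a.a.a.(0 + b.X))) | =a=> v2
  v2 = a.(0 + b.(rec X. a.a.a.(0 + b.X))) | =a=> v3
  v3 = 0 + b.(rec X. a.a.a.(0 + b.X)) | =b=> v0
Run σ = ⟨aaaa⟩ on P: start {u0}
  [1] a ⇒ {u1}
  [2] a ⇒ {u2}
  [3] a ⇒ {u3}
  [4] a ⇒ {u4}
  P completes σ.
Run σ = ⟨aaaa⟩ on Q: start {v0}
  [1] a ⇒ {v1}
  [2] a ⇒ {v2}
  [3] a ⇒ {v3}
  [4] a ⇒ no successor for Q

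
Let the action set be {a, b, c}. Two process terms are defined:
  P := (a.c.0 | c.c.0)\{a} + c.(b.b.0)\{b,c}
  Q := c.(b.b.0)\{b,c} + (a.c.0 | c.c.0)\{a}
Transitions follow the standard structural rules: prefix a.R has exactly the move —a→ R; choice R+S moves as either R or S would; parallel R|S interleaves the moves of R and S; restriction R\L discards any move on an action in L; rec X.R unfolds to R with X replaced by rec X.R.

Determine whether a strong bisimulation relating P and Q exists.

YES

P's transition system — 4 states:
  m0 = (a.c.0 | c.c.0)\{a} + c.(b.b.0)\{b,c} | =c=> m1, =c=> m2
  m1 = (a.c.0 | c.0)\{a} | =c=> m3
  m2 = (b.b.0)\{b,c} | (no moves)
  m3 = (a.c.0 | 0)\{a} | (no moves)
Q's transition system — 4 states:
  n0 = c.(b.b.0)\{b,c} + (a.c.0 | c.c.0)\{a} | =c=> n1, =c=> n2
  n1 = (a.c.0 | c.0)\{a} | =c=> n3
  n2 = (b.b.0)\{b,c} | (no moves)
  n3 = (a.c.0 | 0)\{a} | (no moves)
Bisimilarity quotient blocks:
  B0 = {m0, n0}
  B1 = {m1, n1}
  B2 = {m2, m3, n2, n3}
m0 ∈ B0, n0 ∈ B0 → same block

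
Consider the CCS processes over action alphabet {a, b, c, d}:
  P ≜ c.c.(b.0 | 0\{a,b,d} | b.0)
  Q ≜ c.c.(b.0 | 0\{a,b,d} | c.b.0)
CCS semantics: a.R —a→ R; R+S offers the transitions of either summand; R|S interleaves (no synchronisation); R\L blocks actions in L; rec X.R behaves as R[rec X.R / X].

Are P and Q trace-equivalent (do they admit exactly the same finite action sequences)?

traces(P) ≠ traces(Q) — witness ⟨ccbb⟩

Reachable graph of P (6 states):
  m0 = c.c.(b.0 | 0\{a,b,d} | b.0) | =c=> m1
  m1 = c.(b.0 | 0\{a,b,d} | b.0) | =c=> m2
  m2 = b.0 | 0\{a,b,d} | b.0 | =b=> m3, =b=> m4
  m3 = 0 | 0\{a,b,d} | b.0 | =b=> m5
  m4 = b.0 | 0\{a,b,d} | 0 | =b=> m5
  m5 = 0 | 0\{a,b,d} | 0 | ·
Reachable graph of Q (8 states):
  n0 = c.c.(b.0 | 0\{a,b,d} | c.b.0) | =c=> n1
  n1 = c.(b.0 | 0\{a,b,d} | c.b.0) | =c=> n2
  n2 = b.0 | 0\{a,b,d} | c.b.0 | =b=> n3, =c=> n4
  n3 = 0 | 0\{a,b,d} | c.b.0 | =c=> n5
  n4 = b.0 | 0\{a,b,d} | b.0 | =b=> n5, =b=> n6
  n5 = 0 | 0\{a,b,d} | b.0 | =b=> n7
  n6 = b.0 | 0\{a,b,d} | 0 | =b=> n7
  n7 = 0 | 0\{a,b,d} | 0 | ·
Run σ = ⟨ccbb⟩ on P: start {m0}
  step 1 (c): {m1}
  step 2 (c): {m2}
  step 3 (b): {m3, m4}
  step 4 (b): {m5}
  P completes σ.
Run σ = ⟨ccbb⟩ on Q: start {n0}
  step 1 (c): {n1}
  step 2 (c): {n2}
  step 3 (b): {n3}
  step 4 (b): ∅  — Q cannot continue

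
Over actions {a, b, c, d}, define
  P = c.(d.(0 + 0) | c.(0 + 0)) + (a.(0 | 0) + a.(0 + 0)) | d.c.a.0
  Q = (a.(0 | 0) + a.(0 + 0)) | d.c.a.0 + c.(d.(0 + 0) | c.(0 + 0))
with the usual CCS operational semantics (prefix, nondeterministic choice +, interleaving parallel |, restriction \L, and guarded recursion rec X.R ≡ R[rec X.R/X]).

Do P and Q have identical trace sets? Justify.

traces(P) = traces(Q)

Reachable graph of P (16 states):
  s0 = c.(d.(0 + 0) | c.(0 + 0)) + (a.(0 | 0) + a.(0 + 0)) | d.c.a.0 :: -a-> s1, -a-> s2, -c-> s3, -d-> s4
  s1 = (0 + 0) | d.c.a.0 :: -d-> s5
  s2 = 0 | 0 | d.c.a.0 :: -d-> s6
  s3 = d.(0 + 0) | c.(0 + 0) :: -c-> s7, -d-> s8
  s4 = (a.(0 | 0) + a.(0 + 0)) | c.a.0 :: -a-> s5, -a-> s6, -c-> s9
  s5 = (0 + 0) | c.a.0 :: -c-> s10
  s6 = 0 | 0 | c.a.0 :: -c-> s11
  s7 = d.(0 + 0) | (0 + 0) :: -d-> s12
  s8 = (0 + 0) | c.(0 + 0) :: -c-> s12
  s9 = (a.(0 | 0) + a.(0 + 0)) | a.0 :: -a-> s10, -a-> s11, -a-> s13
  s10 = (0 + 0) | a.0 :: -a-> s14
  s11 = 0 | 0 | a.0 :: -a-> s15
  s12 = (0 + 0) | (0 + 0) :: ∅
  s13 = (a.(0 | 0) + a.(0 + 0)) | 0 :: -a-> s14, -a-> s15
  s14 = (0 + 0) | 0 :: ∅
  s15 = 0 | 0 | 0 :: ∅
Reachable graph of Q (16 states):
  t0 = (a.(0 | 0) + a.(0 + 0)) | d.c.a.0 + c.(d.(0 + 0) | c.(0 + 0)) :: -a-> t1, -a-> t2, -c-> t3, -d-> t4
  t1 = (0 + 0) | d.c.a.0 :: -d-> t5
  t2 = 0 | 0 | d.c.a.0 :: -d-> t6
  t3 = d.(0 + 0) | c.(0 + 0) :: -c-> t7, -d-> t8
  t4 = (a.(0 | 0) + a.(0 + 0)) | c.a.0 :: -a-> t5, -a-> t6, -c-> t9
  t5 = (0 + 0) | c.a.0 :: -c-> t10
  t6 = 0 | 0 | c.a.0 :: -c-> t11
  t7 = d.(0 + 0) | (0 + 0) :: -d-> t12
  t8 = (0 + 0) | c.(0 + 0) :: -c-> t12
  t9 = (a.(0 | 0) + a.(0 + 0)) | a.0 :: -a-> t10, -a-> t11, -a-> t13
  t10 = (0 + 0) | a.0 :: -a-> t14
  t11 = 0 | 0 | a.0 :: -a-> t15
  t12 = (0 + 0) | (0 + 0) :: ∅
  t13 = (a.(0 | 0) + a.(0 + 0)) | 0 :: -a-> t14, -a-> t15
  t14 = (0 + 0) | 0 :: ∅
  t15 = 0 | 0 | 0 :: ∅
Bisimilarity quotient blocks:
  B0 = {s0, t0}
  B1 = {s3, t3}
  B2 = {s8, t8}
  B3 = {s12, s14, s15, t12, t14, t15}
  B4 = {s7, t7}
  B5 = {s1, s2, t1, t2}
  B6 = {s5, s6, t5, t6}
  B7 = {s10, s11, s13, t10, t11, t13}
  B8 = {s4, t4}
  B9 = {s9, t9}
s0 ∈ B0, t0 ∈ B0 → same block
Bisimilar ⇒ trace-equivalent.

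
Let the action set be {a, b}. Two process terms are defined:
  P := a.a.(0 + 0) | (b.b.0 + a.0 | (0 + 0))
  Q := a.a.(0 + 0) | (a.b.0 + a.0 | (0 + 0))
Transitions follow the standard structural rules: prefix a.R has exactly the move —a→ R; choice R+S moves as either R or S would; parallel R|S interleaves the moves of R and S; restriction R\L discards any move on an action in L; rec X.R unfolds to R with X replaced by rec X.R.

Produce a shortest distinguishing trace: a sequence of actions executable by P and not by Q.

P's transition system — 12 states:
  s0 = a.a.(0 + 0) | (b.b.0 + a.0 | (0 + 0)) ⊢ —a→ s1, —a→ s2, —b→ s3
  s1 = a.(0 + 0) | (b.b.0 + a.0 | (0 + 0)) ⊢ —a→ s4, —a→ s5, —b→ s6
  s2 = a.a.(0 + 0) | (0 | (0 + 0)) ⊢ —a→ s5
  s3 = a.a.(0 + 0) | b.0 ⊢ —a→ s6, —b→ s7
  s4 = (0 + 0) | (b.b.0 + a.0 | (0 + 0)) ⊢ —a→ s8, —b→ s9
  s5 = a.(0 + 0) | (0 | (0 + 0)) ⊢ —a→ s8
  s6 = a.(0 + 0) | b.0 ⊢ —a→ s9, —b→ s10
  s7 = a.a.(0 + 0) | 0 ⊢ —a→ s10
  s8 = (0 + 0) | (0 | (0 + 0)) ⊢ stopped
  s9 = (0 + 0) | b.0 ⊢ —b→ s11
  s10 = a.(0 + 0) | 0 ⊢ —a→ s11
  s11 = (0 + 0) | 0 ⊢ stopped
Q's transition system — 12 states:
  t0 = a.a.(0 + 0) | (a.b.0 + a.0 | (0 + 0)) ⊢ —a→ t1, —a→ t2, —a→ t3
  t1 = a.(0 + 0) | (a.b.0 + a.0 | (0 + 0)) ⊢ —a→ t4, —a→ t5, —a→ t6
  t2 = a.a.(0 + 0) | (0 | (0 + 0)) ⊢ —a→ t5
  t3 = a.a.(0 + 0) | b.0 ⊢ —a→ t6, —b→ t7
  t4 = (0 + 0) | (a.b.0 + a.0 | (0 + 0)) ⊢ —a→ t8, —a→ t9
  t5 = a.(0 + 0) | (0 | (0 + 0)) ⊢ —a→ t8
  t6 = a.(0 + 0) | b.0 ⊢ —a→ t9, —b→ t10
  t7 = a.a.(0 + 0) | 0 ⊢ —a→ t10
  t8 = (0 + 0) | (0 | (0 + 0)) ⊢ stopped
  t9 = (0 + 0) | b.0 ⊢ —b→ t11
  t10 = a.(0 + 0) | 0 ⊢ —a→ t11
  t11 = (0 + 0) | 0 ⊢ stopped
Trace ⟨b⟩ through P, begin at {s0}:
  [1] b ⇒ {s3}
  P completes σ.
Trace ⟨b⟩ through Q, begin at {t0}:
  [1] b ⇒ ∅ (Q stuck)

b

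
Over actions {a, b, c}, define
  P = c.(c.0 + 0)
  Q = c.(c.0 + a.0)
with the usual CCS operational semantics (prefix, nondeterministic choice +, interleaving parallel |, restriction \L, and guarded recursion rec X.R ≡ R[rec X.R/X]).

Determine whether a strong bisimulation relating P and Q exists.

P ≁ Q

Reachable graph of P (3 states):
  u0 = c.(c.0 + 0) → —c→ u1
  u1 = c.0 + 0 → —c→ u2
  u2 = 0 → ∅
Reachable graph of Q (3 states):
  v0 = c.(c.0 + a.0) → —c→ v1
  v1 = c.0 + a.0 → —a→ v2, —c→ v2
  v2 = 0 → ∅
Bisimilarity quotient blocks:
  B0 = {u0}
  B1 = {u1}
  B2 = {u2, v2}
  B3 = {v0}
  B4 = {v1}
u0 ∈ B0, v0 ∈ B3 → different blocks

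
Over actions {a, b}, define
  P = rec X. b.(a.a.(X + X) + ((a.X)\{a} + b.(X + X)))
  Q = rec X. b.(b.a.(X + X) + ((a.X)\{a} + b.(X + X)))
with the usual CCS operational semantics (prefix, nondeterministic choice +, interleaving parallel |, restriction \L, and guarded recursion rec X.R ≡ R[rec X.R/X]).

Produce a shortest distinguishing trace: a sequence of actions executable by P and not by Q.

P's transition system — 4 states:
  s0 = rec X. b.(a.a.(X + X) + ((a.X)\{a} + b.(X + X))) | ··b··> s1
  s1 = a.a.((rec X. b.(a.a.(X + X) + ((a.X)\{a} + b.(X + X)))) + (rec X. b.(a.a.(X + X) + ((a.X)\{a} + b.(X + X))))) + ((a.(rec X. b.(a.a.(X + X) + ((a.X)\{a} + b.(X + X)))))\{a} + b.((rec X. b.(a.a.(X + X) + ((a.X)\{a} + b.(X + X)))) + (rec X. b.(a.a.(X + X) + ((a.X)\{a} + b.(X + X)))))) | ··a··> s2, ··b··> s3
  s2 = a.((rec X. b.(a.a.(X + X) + ((a.X)\{a} + b.(X + X)))) + (rec X. b.(a.a.(X + X) + ((a.X)\{a} + b.(X + X))))) | ··a··> s3
  s3 = (rec X. b.(a.a.(X + X) + ((a.X)\{a} + b.(X + X)))) + (rec X. b.(a.a.(X + X) + ((a.X)\{a} + b.(X + X)))) | ··b··> s1
Q's transition system — 4 states:
  t0 = rec X. b.(b.a.(X + X) + ((a.X)\{a} + b.(X + X))) | ··b··> t1
  t1 = b.a.((rec X. b.(b.a.(X + X) + ((a.X)\{a} + b.(X + X)))) + (rec X. b.(b.a.(X + X) + ((a.X)\{a} + b.(X + X))))) + ((a.(rec X. b.(b.a.(X + X) + ((a.X)\{a} + b.(X + X)))))\{a} + b.((rec X. b.(b.a.(X + X) + ((a.X)\{a} + b.(X + X)))) + (rec X. b.(b.a.(X + X) + ((a.X)\{a} + b.(X + X)))))) | ··b··> t2, ··b··> t3
  t2 = (rec X. b.(b.a.(X + X) + ((a.X)\{a} + b.(X + X)))) + (rec X. b.(b.a.(X + X) + ((a.X)\{a} + b.(X + X)))) | ··b··> t1
  t3 = a.((rec X. b.(b.a.(X + X) + ((a.X)\{a} + b.(X + X)))) + (rec X. b.(b.a.(X + X) + ((a.X)\{a} + b.(X + X))))) | ··a··> t2
Trace ⟨ba⟩ through P, begin at {s0}:
  step 1 (b): {s1}
  step 2 (a): {s2}
  — P admits the full trace.
Trace ⟨ba⟩ through Q, begin at {t0}:
  step 1 (b): {t1}
  step 2 (a): ∅ (Q stuck)

ba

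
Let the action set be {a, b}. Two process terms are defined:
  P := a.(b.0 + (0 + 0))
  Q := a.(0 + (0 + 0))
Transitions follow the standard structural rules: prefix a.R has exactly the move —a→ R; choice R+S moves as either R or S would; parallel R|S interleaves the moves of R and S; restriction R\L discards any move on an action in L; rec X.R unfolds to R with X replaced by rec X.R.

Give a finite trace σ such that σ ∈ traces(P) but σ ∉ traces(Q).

Reachable graph of P (3 states):
  p0 = a.(b.0 + (0 + 0)) has moves ··a··> p1
  p1 = b.0 + (0 + 0) has moves ··b··> p2
  p2 = 0 has moves deadlocked
Reachable graph of Q (2 states):
  q0 = a.(0 + (0 + 0)) has moves ··a··> q1
  q1 = 0 + (0 + 0) has moves deadlocked
Trace ⟨ab⟩ through P, begin at {p0}:
  [1] a ⇒ {p1}
  [2] b ⇒ {p2}
  — P admits the full trace.
Trace ⟨ab⟩ through Q, begin at {q0}:
  [1] a ⇒ {q1}
  [2] b ⇒ no successor for Q

ab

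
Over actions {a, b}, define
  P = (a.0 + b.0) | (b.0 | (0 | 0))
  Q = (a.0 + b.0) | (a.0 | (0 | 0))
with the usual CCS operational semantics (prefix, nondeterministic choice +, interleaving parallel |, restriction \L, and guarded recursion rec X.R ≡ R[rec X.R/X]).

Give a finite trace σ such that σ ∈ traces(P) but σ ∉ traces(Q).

Reachable graph of P (4 states):
  m0 = (a.0 + b.0) | (b.0 | (0 | 0)) → —a→ m1, —b→ m1, —b→ m2
  m1 = 0 | (b.0 | (0 | 0)) → —b→ m3
  m2 = (a.0 + b.0) | (0 | (0 | 0)) → —a→ m3, —b→ m3
  m3 = 0 | (0 | (0 | 0)) → stopped
Reachable graph of Q (4 states):
  n0 = (a.0 + b.0) | (a.0 | (0 | 0)) → —a→ n1, —a→ n2, —b→ n2
  n1 = (a.0 + b.0) | (0 | (0 | 0)) → —a→ n3, —b→ n3
  n2 = 0 | (a.0 | (0 | 0)) → —a→ n3
  n3 = 0 | (0 | (0 | 0)) → stopped
Trace ⟨bb⟩ through P, begin at {m0}:
  step 1 (b): {m1, m2}
  step 2 (b): {m3}
  ✓ P
Trace ⟨bb⟩ through Q, begin at {n0}:
  step 1 (b): {n2}
  step 2 (b): no successor for Q

bb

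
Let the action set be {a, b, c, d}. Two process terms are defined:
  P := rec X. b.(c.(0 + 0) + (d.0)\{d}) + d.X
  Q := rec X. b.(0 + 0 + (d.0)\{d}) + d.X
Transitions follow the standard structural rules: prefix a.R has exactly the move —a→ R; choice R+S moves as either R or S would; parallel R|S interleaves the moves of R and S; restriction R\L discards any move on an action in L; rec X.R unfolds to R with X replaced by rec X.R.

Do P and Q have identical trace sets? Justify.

NO — witness ⟨bc⟩

LTS(P): 3 reachable states
  s0 = rec X. b.(c.(0 + 0) + (d.0)\{d}) + d.X has moves -b-> s1, -d-> s0
  s1 = c.(0 + 0) + (d.0)\{d} has moves -c-> s2
  s2 = 0 + 0 has moves deadlocked
LTS(Q): 2 reachable states
  t0 = rec X. b.(0 + 0 + (d.0)\{d}) + d.X has moves -b-> t1, -d-> t0
  t1 = 0 + 0 + (d.0)\{d} has moves deadlocked
Trace ⟨bc⟩ through P, begin at {s0}:
  step 1 (b): {s1}
  step 2 (c): {s2}
  ✓ P
Trace ⟨bc⟩ through Q, begin at {t0}:
  step 1 (b): {t1}
  step 2 (c): no successor for Q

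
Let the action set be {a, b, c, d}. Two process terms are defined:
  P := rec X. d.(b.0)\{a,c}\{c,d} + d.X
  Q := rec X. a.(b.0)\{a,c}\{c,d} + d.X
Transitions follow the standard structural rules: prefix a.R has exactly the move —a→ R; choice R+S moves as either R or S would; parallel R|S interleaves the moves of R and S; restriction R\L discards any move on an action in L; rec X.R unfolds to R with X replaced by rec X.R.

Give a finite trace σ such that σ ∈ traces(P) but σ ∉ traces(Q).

db

P's transition system — 3 states:
  s0 = rec X. d.(b.0)\{a,c}\{c,d} + d.X → ··d··> s0, ··d··> s1
  s1 = (b.0)\{a,c}\{c,d} → ··b··> s2
  s2 = 0\{a,c}\{c,d} → ∅
Q's transition system — 3 states:
  t0 = rec X. a.(b.0)\{a,c}\{c,d} + d.X → ··a··> t1, ··d··> t0
  t1 = (b.0)\{a,c}\{c,d} → ··b··> t2
  t2 = 0\{a,c}\{c,d} → ∅
Run σ = ⟨db⟩ on P: start {s0}
  step 1 (d): {s0, s1}
  step 2 (b): {s2}
  ✓ P
Run σ = ⟨db⟩ on Q: start {t0}
  step 1 (d): {t0}
  step 2 (b): ∅  — Q cannot continue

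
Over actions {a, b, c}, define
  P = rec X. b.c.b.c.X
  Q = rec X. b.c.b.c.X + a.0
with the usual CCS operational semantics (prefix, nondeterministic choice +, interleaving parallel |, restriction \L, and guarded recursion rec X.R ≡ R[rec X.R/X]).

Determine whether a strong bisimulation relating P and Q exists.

Reachable graph of P (4 states):
  u0 = rec X. b.c.b.c.X :: --b--▸ u1
  u1 = c.b.c.(rec X. b.c.b.c.X) :: --c--▸ u2
  u2 = b.c.(rec X. b.c.b.c.X) :: --b--▸ u3
  u3 = c.(rec X. b.c.b.c.X) :: --c--▸ u0
Reachable graph of Q (5 states):
  v0 = rec X. b.c.b.c.X + a.0 :: --a--▸ v1, --b--▸ v2
  v1 = 0 :: stopped
  v2 = c.b.c.(rec X. b.c.b.c.X + a.0) :: --c--▸ v3
  v3 = b.c.(rec X. b.c.b.c.X + a.0) :: --b--▸ v4
  v4 = c.(rec X. b.c.b.c.X + a.0) :: --c--▸ v0
Coarsest stable partition (strong bisimilarity classes):
  B0 = {u0, u2}
  B1 = {u1, u3}
  B2 = {v0}
  B3 = {v2}
  B4 = {v3}
  B5 = {v4}
  B6 = {v1}
u0 ∈ B0, v0 ∈ B2 → different blocks

not bisimilar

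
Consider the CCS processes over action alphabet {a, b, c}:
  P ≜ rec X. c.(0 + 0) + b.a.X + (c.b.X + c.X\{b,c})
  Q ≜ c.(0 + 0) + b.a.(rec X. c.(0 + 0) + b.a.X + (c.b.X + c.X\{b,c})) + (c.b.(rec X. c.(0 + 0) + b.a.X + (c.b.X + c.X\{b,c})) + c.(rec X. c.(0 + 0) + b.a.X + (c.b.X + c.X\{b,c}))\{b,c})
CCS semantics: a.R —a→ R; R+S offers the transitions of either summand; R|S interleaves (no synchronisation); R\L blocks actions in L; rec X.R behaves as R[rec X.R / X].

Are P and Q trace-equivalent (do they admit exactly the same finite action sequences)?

Reachable graph of P (5 states):
  m0 = rec X. c.(0 + 0) + b.a.X + (c.b.X + c.X\{b,c}) → ··b··> m1, ··c··> m2, ··c··> m3, ··c··> m4
  m1 = a.(rec X. c.(0 + 0) + b.a.X + (c.b.X + c.X\{b,c})) → ··a··> m0
  m2 = (rec X. c.(0 + 0) + b.a.X + (c.b.X + c.X\{b,c}))\{b,c} → ∅
  m3 = 0 + 0 → ∅
  m4 = b.(rec X. c.(0 + 0) + b.a.X + (c.b.X + c.X\{b,c})) → ··b··> m0
Reachable graph of Q (6 states):
  n0 = c.(0 + 0) + b.a.(rec X. c.(0 + 0) + b.a.X + (c.b.X + c.X\{b,c})) + (c.b.(rec X. c.(0 + 0) + b.a.X + (c.b.X + c.X\{b,c})) + c.(rec X. c.(0 + 0) + b.a.X + (c.b.X + c.X\{b,c}))\{b,c}) → ··b··> n1, ··c··> n2, ··c··> n3, ··c··> n4
  n1 = a.(rec X. c.(0 + 0) + b.a.X + (c.b.X + c.X\{b,c})) → ··a··> n5
  n2 = (rec X. c.(0 + 0) + b.a.X + (c.b.X + c.X\{b,c}))\{b,c} → ∅
  n3 = 0 + 0 → ∅
  n4 = b.(rec X. c.(0 + 0) + b.a.X + (c.b.X + c.X\{b,c})) → ··b··> n5
  n5 = rec X. c.(0 + 0) + b.a.X + (c.b.X + c.X\{b,c}) → ··b··> n1, ··c··> n2, ··c··> n3, ··c··> n4
Partition-refinement fixed point:
  B0 = {m0, n0, n5}
  B1 = {m1, n1}
  B2 = {m4, n4}
  B3 = {m2, m3, n2, n3}
m0 ∈ B0, n0 ∈ B0 → same block
Bisimilar ⇒ trace-equivalent.

trace-equivalent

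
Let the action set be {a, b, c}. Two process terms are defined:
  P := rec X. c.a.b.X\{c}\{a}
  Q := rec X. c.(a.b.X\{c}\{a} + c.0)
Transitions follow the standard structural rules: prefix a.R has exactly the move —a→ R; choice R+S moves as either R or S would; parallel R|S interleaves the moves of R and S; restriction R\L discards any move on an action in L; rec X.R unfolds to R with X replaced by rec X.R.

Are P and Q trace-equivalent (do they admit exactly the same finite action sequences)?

P's transition system — 4 states:
  s0 = rec X. c.a.b.X\{c}\{a} → —c→ s1
  s1 = a.b.(rec X. c.a.b.X\{c}\{a})\{c}\{a} → —a→ s2
  s2 = b.(rec X. c.a.b.X\{c}\{a})\{c}\{a} → —b→ s3
  s3 = (rec X. c.a.b.X\{c}\{a})\{c}\{a} → (no moves)
Q's transition system — 5 states:
  t0 = rec X. c.(a.b.X\{c}\{a} + c.0) → —c→ t1
  t1 = a.b.(rec X. c.(a.b.X\{c}\{a} + c.0))\{c}\{a} + c.0 → —a→ t2, —c→ t3
  t2 = b.(rec X. c.(a.b.X\{c}\{a} + c.0))\{c}\{a} → —b→ t4
  t3 = 0 → (no moves)
  t4 = (rec X. c.(a.b.X\{c}\{a} + c.0))\{c}\{a} → (no moves)
Run σ = ⟨cc⟩ on Q: start {t0}
  [1] c ⇒ {t1}
  [2] c ⇒ {t3}
  ✓ Q
Run σ = ⟨cc⟩ on P: start {s0}
  [1] c ⇒ {s1}
  [2] c ⇒ ∅ (P stuck)

trace-distinct — witness ⟨cc⟩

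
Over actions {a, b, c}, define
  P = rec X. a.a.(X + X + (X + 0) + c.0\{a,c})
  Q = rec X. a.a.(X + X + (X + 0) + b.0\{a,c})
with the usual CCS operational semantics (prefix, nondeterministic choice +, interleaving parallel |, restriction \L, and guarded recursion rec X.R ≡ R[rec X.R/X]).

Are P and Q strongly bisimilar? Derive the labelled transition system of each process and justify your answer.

P ≁ Q

Reachable graph of P (4 states):
  p0 = rec X. a.a.(X + X + (X + 0) + c.0\{a,c}) :: —a→ p1
  p1 = a.((rec X. a.a.(X + X + (X + 0) + c.0\{a,c})) + (rec X. a.a.(X + X + (X + 0) + c.0\{a,c})) + ((rec X. a.a.(X + X + (X + 0) + c.0\{a,c})) + 0) + c.0\{a,c}) :: —a→ p2
  p2 = (rec X. a.a.(X + X + (X + 0) + c.0\{a,c})) + (rec X. a.a.(X + X + (X + 0) + c.0\{a,c})) + ((rec X. a.a.(X + X + (X + 0) + c.0\{a,c})) + 0) + c.0\{a,c} :: —a→ p1, —c→ p3
  p3 = 0\{a,c} :: ∅
Reachable graph of Q (4 states):
  q0 = rec X. a.a.(X + X + (X + 0) + b.0\{a,c}) :: —a→ q1
  q1 = a.((rec X. a.a.(X + X + (X + 0) + b.0\{a,c})) + (rec X. a.a.(X + X + (X + 0) + b.0\{a,c})) + ((rec X. a.a.(X + X + (X + 0) + b.0\{a,c})) + 0) + b.0\{a,c}) :: —a→ q2
  q2 = (rec X. a.a.(X + X + (X + 0) + b.0\{a,c})) + (rec X. a.a.(X + X + (X + 0) + b.0\{a,c})) + ((rec X. a.a.(X + X + (X + 0) + b.0\{a,c})) + 0) + b.0\{a,c} :: —a→ q1, —b→ q3
  q3 = 0\{a,c} :: ∅
Partition-refinement fixed point:
  B0 = {p0}
  B1 = {p1}
  B2 = {p2}
  B3 = {p3, q3}
  B4 = {q0}
  B5 = {q1}
  B6 = {q2}
p0 ∈ B0, q0 ∈ B4 → different blocks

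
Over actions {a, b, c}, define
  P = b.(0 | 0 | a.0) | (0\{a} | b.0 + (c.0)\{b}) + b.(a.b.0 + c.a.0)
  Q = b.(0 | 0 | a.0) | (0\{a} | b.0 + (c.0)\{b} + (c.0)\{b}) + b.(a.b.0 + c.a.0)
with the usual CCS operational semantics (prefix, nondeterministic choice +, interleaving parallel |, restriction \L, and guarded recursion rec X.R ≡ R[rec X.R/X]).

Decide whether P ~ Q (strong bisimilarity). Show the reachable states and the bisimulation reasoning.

P's transition system — 13 states:
  p0 = b.(0 | 0 | a.0) | (0\{a} | b.0 + (c.0)\{b}) + b.(a.b.0 + c.a.0) has moves --b--▸ p1, --b--▸ p2, --b--▸ p3, --c--▸ p4
  p1 = 0 | 0 | a.0 | (0\{a} | b.0 + (c.0)\{b}) has moves --a--▸ p5, --b--▸ p6, --c--▸ p7
  p2 = a.b.0 + c.a.0 has moves --a--▸ p8, --c--▸ p9
  p3 = b.(0 | 0 | a.0) | (0\{a} | 0) has moves --b--▸ p6
  p4 = b.(0 | 0 | a.0) | 0\{b} has moves --b--▸ p7
  p5 = 0 | 0 | 0 | (0\{a} | b.0 + (c.0)\{b}) has moves --b--▸ p10, --c--▸ p11
  p6 = 0 | 0 | a.0 | (0\{a} | 0) has moves --a--▸ p10
  p7 = 0 | 0 | a.0 | 0\{b} has moves --a--▸ p11
  p8 = b.0 has moves --b--▸ p12
  p9 = a.0 has moves --a--▸ p12
  p10 = 0 | 0 | 0 | (0\{a} | 0) has moves deadlocked
  p11 = 0 | 0 | 0 | 0\{b} has moves deadlocked
  p12 = 0 has moves deadlocked
Q's transition system — 13 states:
  q0 = b.(0 | 0 | a.0) | (0\{a} | b.0 + (c.0)\{b} + (c.0)\{b}) + b.(a.b.0 + c.a.0) has moves --b--▸ q1, --b--▸ q2, --b--▸ q3, --c--▸ q4
  q1 = 0 | 0 | a.0 | (0\{a} | b.0 + (c.0)\{b} + (c.0)\{b}) has moves --a--▸ q5, --b--▸ q6, --c--▸ q7
  q2 = a.b.0 + c.a.0 has moves --a--▸ q8, --c--▸ q9
  q3 = b.(0 | 0 | a.0) | (0\{a} | 0) has moves --b--▸ q6
  q4 = b.(0 | 0 | a.0) | 0\{b} has moves --b--▸ q7
  q5 = 0 | 0 | 0 | (0\{a} | b.0 + (c.0)\{b} + (c.0)\{b}) has moves --b--▸ q10, --c--▸ q11
  q6 = 0 | 0 | a.0 | (0\{a} | 0) has moves --a--▸ q10
  q7 = 0 | 0 | a.0 | 0\{b} has moves --a--▸ q11
  q8 = b.0 has moves --b--▸ q12
  q9 = a.0 has moves --a--▸ q12
  q10 = 0 | 0 | 0 | (0\{a} | 0) has moves deadlocked
  q11 = 0 | 0 | 0 | 0\{b} has moves deadlocked
  q12 = 0 has moves deadlocked
Coarsest stable partition (strong bisimilarity classes):
  B0 = {p0, q0}
  B1 = {p3, p4, q3, q4}
  B2 = {p6, p7, p9, q6, q7, q9}
  B3 = {p10, p11, p12, q10, q11, q12}
  B4 = {p2, q2}
  B5 = {p8, q8}
  B6 = {p1, q1}
  B7 = {p5, q5}
p0 ∈ B0, q0 ∈ B0 → same block

P ~ Q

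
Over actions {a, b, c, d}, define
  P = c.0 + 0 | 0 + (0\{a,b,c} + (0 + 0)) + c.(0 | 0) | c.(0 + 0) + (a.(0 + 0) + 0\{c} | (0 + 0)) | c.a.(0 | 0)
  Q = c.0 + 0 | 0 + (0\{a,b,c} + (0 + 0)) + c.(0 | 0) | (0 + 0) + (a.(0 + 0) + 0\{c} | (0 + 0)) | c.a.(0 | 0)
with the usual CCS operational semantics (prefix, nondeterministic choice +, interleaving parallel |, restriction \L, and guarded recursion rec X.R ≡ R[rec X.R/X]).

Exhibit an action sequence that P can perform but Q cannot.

LTS(P): 10 reachable states
  u0 = c.0 + 0 | 0 + (0\{a,b,c} + (0 + 0)) + c.(0 | 0) | c.(0 + 0) + (a.(0 + 0) + 0\{c} | (0 + 0)) | c.a.(0 | 0) → —a→ u1, —c→ u2, —c→ u3, —c→ u4, —c→ u5
  u1 = (0 + 0) | c.a.(0 | 0) → —c→ u6
  u2 = (a.(0 + 0) + 0\{c} | (0 + 0)) | a.(0 | 0) → —a→ u6, —a→ u7
  u3 = 0 → ∅
  u4 = 0 | 0 | c.(0 + 0) → —c→ u8
  u5 = c.(0 | 0) | (0 + 0) → —c→ u8
  u6 = (0 + 0) | a.(0 | 0) → —a→ u9
  u7 = (a.(0 + 0) + 0\{c} | (0 + 0)) | (0 | 0) → —a→ u9
  u8 = 0 | 0 | (0 + 0) → ∅
  u9 = (0 + 0) | (0 | 0) → ∅
LTS(Q): 8 reachable states
  v0 = c.0 + 0 | 0 + (0\{a,b,c} + (0 + 0)) + c.(0 | 0) | (0 + 0) + (a.(0 + 0) + 0\{c} | (0 + 0)) | c.a.(0 | 0) → —a→ v1, —c→ v2, —c→ v3, —c→ v4
  v1 = (0 + 0) | c.a.(0 | 0) → —c→ v5
  v2 = (a.(0 + 0) + 0\{c} | (0 + 0)) | a.(0 | 0) → —a→ v5, —a→ v6
  v3 = 0 → ∅
  v4 = 0 | 0 | (0 + 0) → ∅
  v5 = (0 + 0) | a.(0 | 0) → —a→ v7
  v6 = (a.(0 + 0) + 0\{c} | (0 + 0)) | (0 | 0) → —a→ v7
  v7 = (0 + 0) | (0 | 0) → ∅
Run σ = ⟨cc⟩ on P: start {u0}
  [1] c ⇒ {u2, u3, u4, u5}
  [2] c ⇒ {u8}
  — P admits the full trace.
Run σ = ⟨cc⟩ on Q: start {v0}
  [1] c ⇒ {v2, v3, v4}
  [2] c ⇒ no successor for Q

cc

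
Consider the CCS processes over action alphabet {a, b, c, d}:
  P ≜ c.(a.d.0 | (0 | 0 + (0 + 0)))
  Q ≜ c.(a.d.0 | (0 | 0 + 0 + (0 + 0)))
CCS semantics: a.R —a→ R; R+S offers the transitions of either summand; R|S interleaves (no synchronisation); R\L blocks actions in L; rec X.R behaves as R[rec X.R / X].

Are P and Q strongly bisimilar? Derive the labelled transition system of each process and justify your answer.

LTS(P): 4 reachable states
  m0 = c.(a.d.0 | (0 | 0 + (0 + 0))) → —c→ m1
  m1 = a.d.0 | (0 | 0 + (0 + 0)) → —a→ m2
  m2 = d.0 | (0 | 0 + (0 + 0)) → —d→ m3
  m3 = 0 | (0 | 0 + (0 + 0)) → stopped
LTS(Q): 4 reachable states
  n0 = c.(a.d.0 | (0 | 0 + 0 + (0 + 0))) → —c→ n1
  n1 = a.d.0 | (0 | 0 + 0 + (0 + 0)) → —a→ n2
  n2 = d.0 | (0 | 0 + 0 + (0 + 0)) → —d→ n3
  n3 = 0 | (0 | 0 + 0 + (0 + 0)) → stopped
Partition-refinement fixed point:
  B0 = {m0, n0}
  B1 = {m1, n1}
  B2 = {m2, n2}
  B3 = {m3, n3}
m0 ∈ B0, n0 ∈ B0 → same block

P ~ Q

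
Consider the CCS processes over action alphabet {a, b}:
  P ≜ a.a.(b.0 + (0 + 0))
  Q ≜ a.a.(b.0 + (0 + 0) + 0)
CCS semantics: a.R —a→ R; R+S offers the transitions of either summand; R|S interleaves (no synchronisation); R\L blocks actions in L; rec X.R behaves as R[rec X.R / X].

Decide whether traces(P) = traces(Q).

Reachable graph of P (4 states):
  u0 = a.a.(b.0 + (0 + 0)) :: —a→ u1
  u1 = a.(b.0 + (0 + 0)) :: —a→ u2
  u2 = b.0 + (0 + 0) :: —b→ u3
  u3 = 0 :: deadlocked
Reachable graph of Q (4 states):
  v0 = a.a.(b.0 + (0 + 0) + 0) :: —a→ v1
  v1 = a.(b.0 + (0 + 0) + 0) :: —a→ v2
  v2 = b.0 + (0 + 0) + 0 :: —b→ v3
  v3 = 0 :: deadlocked
Coarsest stable partition (strong bisimilarity classes):
  B0 = {u0, v0}
  B1 = {u1, v1}
  B2 = {u2, v2}
  B3 = {u3, v3}
u0 ∈ B0, v0 ∈ B0 → same block
Bisimilar ⇒ trace-equivalent.

YES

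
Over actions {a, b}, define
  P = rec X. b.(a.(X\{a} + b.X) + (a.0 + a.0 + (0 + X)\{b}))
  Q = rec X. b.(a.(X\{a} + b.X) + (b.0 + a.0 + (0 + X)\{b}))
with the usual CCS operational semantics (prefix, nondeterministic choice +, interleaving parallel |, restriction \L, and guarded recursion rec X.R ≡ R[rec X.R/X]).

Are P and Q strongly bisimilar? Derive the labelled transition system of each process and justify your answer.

Reachable graph of P (5 states):
  p0 = rec X. b.(a.(X\{a} + b.X) + (a.0 + a.0 + (0 + X)\{b})) has moves --b--▸ p1
  p1 = a.((rec X. b.(a.(X\{a} + b.X) + (a.0 + a.0 + (0 + X)\{b})))\{a} + b.(rec X. b.(a.(X\{a} + b.X) + (a.0 + a.0 + (0 + X)\{b})))) + (a.0 + a.0 + (0 + (rec X. b.(a.(X\{a} + b.X) + (a.0 + a.0 + (0 + X)\{b}))))\{b}) has moves --a--▸ p2, --a--▸ p3
  p2 = (rec X. b.(a.(X\{a} + b.X) + (a.0 + a.0 + (0 + X)\{b})))\{a} + b.(rec X. b.(a.(X\{a} + b.X) + (a.0 + a.0 + (0 + X)\{b}))) has moves --b--▸ p0, --b--▸ p4
  p3 = 0 has moves deadlocked
  p4 = (a.((rec X. b.(a.(X\{a} + b.X) + (a.0 + a.0 + (0 + X)\{b})))\{a} + b.(rec X. b.(a.(X\{a} + b.X) + (a.0 + a.0 + (0 + X)\{b})))) + (a.0 + a.0 + (0 + (rec X. b.(a.(X\{a} + b.X) + (a.0 + a.0 + (0 + X)\{b}))))\{b}))\{a} has moves deadlocked
Reachable graph of Q (6 states):
  q0 = rec X. b.(a.(X\{a} + b.X) + (b.0 + a.0 + (0 + X)\{b})) has moves --b--▸ q1
  q1 = a.((rec X. b.(a.(X\{a} + b.X) + (b.0 + a.0 + (0 + X)\{b})))\{a} + b.(rec X. b.(a.(X\{a} + b.X) + (b.0 + a.0 + (0 + X)\{b})))) + (b.0 + a.0 + (0 + (rec X. b.(a.(X\{a} + b.X) + (b.0 + a.0 + (0 + X)\{b}))))\{b}) has moves --a--▸ q2, --a--▸ q3, --b--▸ q3
  q2 = (rec X. b.(a.(X\{a} + b.X) + (b.0 + a.0 + (0 + X)\{b})))\{a} + b.(rec X. b.(a.(X\{a} + b.X) + (b.0 + a.0 + (0 + X)\{b}))) has moves --b--▸ q0, --b--▸ q4
  q3 = 0 has moves deadlocked
  q4 = (a.((rec X. b.(a.(X\{a} + b.X) + (b.0 + a.0 + (0 + X)\{b})))\{a} + b.(rec X. b.(a.(X\{a} + b.X) + (b.0 + a.0 + (0 + X)\{b})))) + (b.0 + a.0 + (0 + (rec X. b.(a.(X\{a} + b.X) + (b.0 + a.0 + (0 + X)\{b}))))\{b}))\{a} has moves --b--▸ q5
  q5 = 0\{a} has moves deadlocked
Coarsest stable partition (strong bisimilarity classes):
  B0 = {p0}
  B1 = {p1}
  B2 = {p3, p4, q3, q5}
  B3 = {p2}
  B4 = {q0}
  B5 = {q1}
  B6 = {q2}
  B7 = {q4}
p0 ∈ B0, q0 ∈ B4 → different blocks

NO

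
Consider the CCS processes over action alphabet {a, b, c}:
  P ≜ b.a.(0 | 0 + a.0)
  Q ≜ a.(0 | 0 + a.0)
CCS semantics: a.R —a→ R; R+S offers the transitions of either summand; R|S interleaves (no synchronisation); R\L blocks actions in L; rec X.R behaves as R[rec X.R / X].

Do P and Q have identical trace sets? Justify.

LTS(P): 4 reachable states
  s0 = b.a.(0 | 0 + a.0) :: —b→ s1
  s1 = a.(0 | 0 + a.0) :: —a→ s2
  s2 = 0 | 0 + a.0 :: —a→ s3
  s3 = 0 :: ∅
LTS(Q): 3 reachable states
  t0 = a.(0 | 0 + a.0) :: —a→ t1
  t1 = 0 | 0 + a.0 :: —a→ t2
  t2 = 0 :: ∅
Trace ⟨b⟩ through P, begin at {s0}:
  [1] b ⇒ {s1}
  P completes σ.
Trace ⟨b⟩ through Q, begin at {t0}:
  [1] b ⇒ ∅  — Q cannot continue

traces(P) ≠ traces(Q) — witness ⟨b⟩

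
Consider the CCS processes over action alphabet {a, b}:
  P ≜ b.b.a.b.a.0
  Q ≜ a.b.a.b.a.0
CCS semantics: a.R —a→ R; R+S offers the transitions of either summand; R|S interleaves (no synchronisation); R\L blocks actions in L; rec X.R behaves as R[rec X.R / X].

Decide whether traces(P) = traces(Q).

P's transition system — 6 states:
  m0 = b.b.a.b.a.0 | —b→ m1
  m1 = b.a.b.a.0 | —b→ m2
  m2 = a.b.a.0 | —a→ m3
  m3 = b.a.0 | —b→ m4
  m4 = a.0 | —a→ m5
  m5 = 0 | stopped
Q's transition system — 6 states:
  n0 = a.b.a.b.a.0 | —a→ n1
  n1 = b.a.b.a.0 | —b→ n2
  n2 = a.b.a.0 | —a→ n3
  n3 = b.a.0 | —b→ n4
  n4 = a.0 | —a→ n5
  n5 = 0 | stopped
Trace ⟨b⟩ through P, begin at {m0}:
  [1] b ⇒ {m1}
  ✓ P
Trace ⟨b⟩ through Q, begin at {n0}:
  [1] b ⇒ ∅ (Q stuck)

traces(P) ≠ traces(Q) — witness ⟨b⟩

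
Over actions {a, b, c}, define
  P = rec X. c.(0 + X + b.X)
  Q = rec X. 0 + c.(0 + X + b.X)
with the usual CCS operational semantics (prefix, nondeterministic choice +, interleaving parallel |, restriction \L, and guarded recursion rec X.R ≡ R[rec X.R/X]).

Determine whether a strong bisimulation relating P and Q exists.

P's transition system — 2 states:
  s0 = rec X. c.(0 + X + b.X) ⊢ -c-> s1
  s1 = 0 + (rec X. c.(0 + X + b.X)) + b.(rec X. c.(0 + X + b.X)) ⊢ -b-> s0, -c-> s1
Q's transition system — 2 states:
  t0 = rec X. 0 + c.(0 + X + b.X) ⊢ -c-> t1
  t1 = 0 + (rec X. 0 + c.(0 + X + b.X)) + b.(rec X. 0 + c.(0 + X + b.X)) ⊢ -b-> t0, -c-> t1
Coarsest stable partition (strong bisimilarity classes):
  B0 = {s0, t0}
  B1 = {s1, t1}
s0 ∈ B0, t0 ∈ B0 → same block

P ~ Q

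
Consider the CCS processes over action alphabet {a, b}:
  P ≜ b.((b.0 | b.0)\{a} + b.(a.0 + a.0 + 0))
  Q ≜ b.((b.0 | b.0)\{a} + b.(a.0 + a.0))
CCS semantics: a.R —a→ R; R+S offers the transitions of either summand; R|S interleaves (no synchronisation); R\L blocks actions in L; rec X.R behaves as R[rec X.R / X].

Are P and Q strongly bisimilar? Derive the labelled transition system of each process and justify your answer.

Reachable graph of P (7 states):
  s0 = b.((b.0 | b.0)\{a} + b.(a.0 + a.0 + 0)) → —b→ s1
  s1 = (b.0 | b.0)\{a} + b.(a.0 + a.0 + 0) → —b→ s2, —b→ s3, —b→ s4
  s2 = (0 | b.0)\{a} → —b→ s5
  s3 = (b.0 | 0)\{a} → —b→ s5
  s4 = a.0 + a.0 + 0 → —a→ s6
  s5 = (0 | 0)\{a} → ∅
  s6 = 0 → ∅
Reachable graph of Q (7 states):
  t0 = b.((b.0 | b.0)\{a} + b.(a.0 + a.0)) → —b→ t1
  t1 = (b.0 | b.0)\{a} + b.(a.0 + a.0) → —b→ t2, —b→ t3, —b→ t4
  t2 = (0 | b.0)\{a} → —b→ t5
  t3 = (b.0 | 0)\{a} → —b→ t5
  t4 = a.0 + a.0 → —a→ t6
  t5 = (0 | 0)\{a} → ∅
  t6 = 0 → ∅
Partition-refinement fixed point:
  B0 = {s0, t0}
  B1 = {s1, t1}
  B2 = {s4, t4}
  B3 = {s5, s6, t5, t6}
  B4 = {s2, s3, t2, t3}
s0 ∈ B0, t0 ∈ B0 → same block

bisimilar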